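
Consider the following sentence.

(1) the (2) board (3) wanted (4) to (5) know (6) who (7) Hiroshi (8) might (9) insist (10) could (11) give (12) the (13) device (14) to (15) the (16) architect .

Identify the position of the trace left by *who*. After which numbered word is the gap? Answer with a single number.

Underlying clause: Hiroshi might insist who could give the device to the architect.
The filler 'who' is interpreted as the subject of the clause embedded under 'insist'. It moves to the left edge, and the trace sits right after 'insist':
The board wanted to know who Hiroshi might insist ___ could give the device to the architect.
'insist' is word 9.

9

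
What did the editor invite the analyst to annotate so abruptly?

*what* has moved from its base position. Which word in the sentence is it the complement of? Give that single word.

Underlying clause: The editor did invite the analyst to annotate what so abruptly.
The filler 'what' is interpreted as the direct object of 'annotate'. Wh-movement fronts it, leaving a gap right after 'annotate':
What did the editor invite the analyst to annotate ___ so abruptly?

annotate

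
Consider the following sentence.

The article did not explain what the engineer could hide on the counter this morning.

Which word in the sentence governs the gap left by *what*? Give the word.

Underlying clause: The engineer could hide what on the counter this morning.
'what' is the direct object of 'hide'. Wh-movement fronts it, leaving a gap right after 'hide':
The article did not explain what the engineer could hide ___ on the counter this morning.

hide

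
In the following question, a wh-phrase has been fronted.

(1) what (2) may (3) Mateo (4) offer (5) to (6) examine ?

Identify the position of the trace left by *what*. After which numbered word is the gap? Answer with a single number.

Pre-movement form: Mateo may offer to examine what.
The filler 'what' is interpreted as the direct object of 'examine'. Wh-movement fronts it, leaving a gap right after 'examine':
What may Mateo offer to examine ___?
'examine' is word 6.

6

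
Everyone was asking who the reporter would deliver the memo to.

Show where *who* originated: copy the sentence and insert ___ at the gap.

Everyone was asking who the reporter would deliver the memo to ___.

Pre-movement form: The reporter would deliver the memo to who.
The filler 'who' is interpreted as the object of the preposition 'to' (recipient of 'deliver'). The gap is right after 'to'.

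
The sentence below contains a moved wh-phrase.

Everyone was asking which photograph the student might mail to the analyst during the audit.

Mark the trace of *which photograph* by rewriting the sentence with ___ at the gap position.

Everyone was asking which photograph the student might mail ___ to the analyst during the audit.

Underlying clause: The student might mail which photograph to the analyst during the audit.
The filler 'which photograph' is interpreted as the direct object of 'mail'. The gap is right after 'mail'.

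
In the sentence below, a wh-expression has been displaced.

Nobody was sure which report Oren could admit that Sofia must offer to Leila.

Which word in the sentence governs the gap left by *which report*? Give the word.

offer

Underlying clause: Oren could admit that Sofia must offer which report to Leila.
'which report' is the direct object of 'offer'. It moves to the left edge, and the trace sits right after 'offer':
Nobody was sure which report Oren could admit that Sofia must offer ___ to Leila.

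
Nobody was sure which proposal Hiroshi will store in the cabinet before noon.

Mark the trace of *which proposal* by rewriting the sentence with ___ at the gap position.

Pre-movement form: Hiroshi will store which proposal in the cabinet before noon.
'which proposal' is the direct object of 'store'. The gap is right after 'store'.

Nobody was sure which proposal Hiroshi will store ___ in the cabinet before noon.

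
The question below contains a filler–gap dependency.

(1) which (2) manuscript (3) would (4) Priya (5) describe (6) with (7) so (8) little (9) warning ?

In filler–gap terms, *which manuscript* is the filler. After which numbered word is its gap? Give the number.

Pre-movement form: Priya would describe which manuscript with so little warning.
The filler 'which manuscript' is interpreted as the direct object of 'describe'. It moves to the left edge, and the trace sits right after 'describe':
Which manuscript would Priya describe ___ with so little warning?
'describe' is word 5.

5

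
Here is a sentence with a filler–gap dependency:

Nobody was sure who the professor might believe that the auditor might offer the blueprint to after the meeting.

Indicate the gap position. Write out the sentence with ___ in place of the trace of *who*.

In situ: The professor might believe that the auditor might offer the blueprint to who after the meeting.
'who' is the object of the preposition 'to' (recipient of 'offer'). The gap is right after 'to'.

Nobody was sure who the professor might believe that the auditor might offer the blueprint to ___ after the meeting.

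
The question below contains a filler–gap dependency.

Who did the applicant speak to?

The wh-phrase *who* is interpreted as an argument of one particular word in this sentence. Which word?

Pre-movement form: The applicant did speak to who.
The filler 'who' is interpreted as the object of the preposition 'to'. Wh-movement fronts it, leaving a gap right after 'to':
Who did the applicant speak to ___?

to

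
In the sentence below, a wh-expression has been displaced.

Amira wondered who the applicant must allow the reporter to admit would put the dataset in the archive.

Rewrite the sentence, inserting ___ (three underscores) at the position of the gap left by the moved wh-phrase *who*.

Amira wondered who the applicant must allow the reporter to admit ___ would put the dataset in the archive.

Before movement: The applicant must allow the reporter to admit who would put the dataset in the archive.
'who' is the subject of the clause embedded under 'admit'. The gap is right after 'admit'.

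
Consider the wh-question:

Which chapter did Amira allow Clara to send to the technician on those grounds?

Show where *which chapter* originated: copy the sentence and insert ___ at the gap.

Before movement: Amira did allow Clara to send which chapter to the technician on those grounds.
The filler 'which chapter' is interpreted as the direct object of 'send'. The gap is right after 'send'.

Which chapter did Amira allow Clara to send ___ to the technician on those grounds?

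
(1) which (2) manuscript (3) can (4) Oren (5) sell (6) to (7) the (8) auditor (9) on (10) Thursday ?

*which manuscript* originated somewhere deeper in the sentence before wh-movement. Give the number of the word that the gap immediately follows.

Before movement: Oren can sell which manuscript to the auditor on Thursday.
'which manuscript' is the direct object of 'sell'. Fronting leaves a gap immediately after 'sell':
Which manuscript can Oren sell ___ to the auditor on Thursday?
'sell' is word 5.

5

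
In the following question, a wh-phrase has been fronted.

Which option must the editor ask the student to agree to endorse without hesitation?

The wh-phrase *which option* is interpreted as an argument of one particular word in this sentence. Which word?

Before movement: The editor must ask the student to agree to endorse which option without hesitation.
The filler 'which option' is interpreted as the direct object of 'endorse'. It moves to the left edge, and the trace sits right after 'endorse':
Which option must the editor ask the student to agree to endorse ___ without hesitation?

endorse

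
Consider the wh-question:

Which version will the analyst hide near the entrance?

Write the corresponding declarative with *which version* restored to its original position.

'which version' is the direct object of 'hide'. It moves to the left edge, and the trace sits right after 'hide':
Which version will the analyst hide ___ near the entrance?

The analyst will hide which version near the entrance.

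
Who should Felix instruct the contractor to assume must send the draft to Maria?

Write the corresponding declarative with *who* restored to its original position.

'who' functions as the subject of the clause embedded under 'assume'. Fronting leaves a gap immediately after 'assume':
Who should Felix instruct the contractor to assume ___ must send the draft to Maria?

Felix should instruct the contractor to assume who must send the draft to Maria.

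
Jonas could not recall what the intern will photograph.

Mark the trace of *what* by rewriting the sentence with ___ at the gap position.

Before movement: The intern will photograph what.
The filler 'what' is interpreted as the direct object of 'photograph'. The gap is right after 'photograph'.

Jonas could not recall what the intern will photograph ___.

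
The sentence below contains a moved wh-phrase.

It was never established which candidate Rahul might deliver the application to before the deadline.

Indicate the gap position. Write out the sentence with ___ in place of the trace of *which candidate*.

Before movement: Rahul might deliver the application to which candidate before the deadline.
'which candidate' functions as the object of the preposition 'to' (recipient of 'deliver'). The gap is right after 'to'.

It was never established which candidate Rahul might deliver the application to ___ before the deadline.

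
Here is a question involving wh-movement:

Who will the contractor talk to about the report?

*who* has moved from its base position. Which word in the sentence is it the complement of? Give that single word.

to

Before movement: The contractor will talk to who about the report.
'who' is the object of the preposition 'to'. It moves to the left edge, and the trace sits right after 'to':
Who will the contractor talk to ___ about the report?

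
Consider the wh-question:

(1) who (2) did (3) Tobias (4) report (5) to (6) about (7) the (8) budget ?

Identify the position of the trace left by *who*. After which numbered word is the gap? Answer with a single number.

5

In situ: Tobias did report to who about the budget.
'who' is the object of the preposition 'to'. Fronting leaves a gap immediately after 'to':
Who did Tobias report to ___ about the budget?
'to' is word 5.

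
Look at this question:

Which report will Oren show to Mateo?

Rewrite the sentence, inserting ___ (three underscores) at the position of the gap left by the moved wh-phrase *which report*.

In situ: Oren will show which report to Mateo.
'which report' is the direct object of 'show'. The gap is right after 'show'.

Which report will Oren show ___ to Mateo?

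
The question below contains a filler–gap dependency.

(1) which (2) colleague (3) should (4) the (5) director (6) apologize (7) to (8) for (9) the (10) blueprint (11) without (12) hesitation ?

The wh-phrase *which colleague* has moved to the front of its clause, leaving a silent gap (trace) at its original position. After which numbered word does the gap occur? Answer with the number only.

In situ: The director should apologize to which colleague for the blueprint without hesitation.
'which colleague' is the object of the preposition 'to'. Fronting leaves a gap immediately after 'to':
Which colleague should the director apologize to ___ for the blueprint without hesitation?
'to' is word 7.

7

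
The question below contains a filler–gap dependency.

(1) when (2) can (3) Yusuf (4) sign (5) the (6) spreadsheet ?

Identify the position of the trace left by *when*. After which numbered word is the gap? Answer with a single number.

6

In situ: Yusuf can sign the spreadsheet when.
The filler 'when' is interpreted as the temporal adjunct. Fronting leaves a gap immediately after 'spreadsheet':
When can Yusuf sign the spreadsheet ___?
'spreadsheet' is word 6.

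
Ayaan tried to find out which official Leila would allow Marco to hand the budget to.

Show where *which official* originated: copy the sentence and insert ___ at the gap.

Ayaan tried to find out which official Leila would allow Marco to hand the budget to ___.

Before movement: Leila would allow Marco to hand the budget to which official.
The filler 'which official' is interpreted as the object of the preposition 'to' (recipient of 'hand'). The gap is right after 'to'.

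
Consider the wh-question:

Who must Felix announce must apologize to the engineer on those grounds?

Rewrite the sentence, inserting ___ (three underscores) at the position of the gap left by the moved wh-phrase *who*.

Who must Felix announce ___ must apologize to the engineer on those grounds?

Underlying clause: Felix must announce who must apologize to the engineer on those grounds.
'who' functions as the subject of the clause embedded under 'announce'. The gap is right after 'announce'.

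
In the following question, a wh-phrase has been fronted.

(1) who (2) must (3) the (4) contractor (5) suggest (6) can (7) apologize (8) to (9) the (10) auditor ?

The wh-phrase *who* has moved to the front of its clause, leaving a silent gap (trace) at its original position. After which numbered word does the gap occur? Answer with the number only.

Underlying clause: The contractor must suggest who can apologize to the auditor.
The filler 'who' is interpreted as the subject of the clause embedded under 'suggest'. Fronting leaves a gap immediately after 'suggest':
Who must the contractor suggest ___ can apologize to the auditor?
'suggest' is word 5.

5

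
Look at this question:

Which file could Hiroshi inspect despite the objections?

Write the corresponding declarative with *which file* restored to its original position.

'which file' functions as the direct object of 'inspect'. It moves to the left edge, and the trace sits right after 'inspect':
Which file could Hiroshi inspect ___ despite the objections?

Hiroshi could inspect which file despite the objections.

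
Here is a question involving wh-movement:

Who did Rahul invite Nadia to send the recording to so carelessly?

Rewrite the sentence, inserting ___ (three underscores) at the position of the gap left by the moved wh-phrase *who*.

Pre-movement form: Rahul did invite Nadia to send the recording to who so carelessly.
'who' is the object of the preposition 'to' (recipient of 'send'). The gap is right after 'to'.

Who did Rahul invite Nadia to send the recording to ___ so carelessly?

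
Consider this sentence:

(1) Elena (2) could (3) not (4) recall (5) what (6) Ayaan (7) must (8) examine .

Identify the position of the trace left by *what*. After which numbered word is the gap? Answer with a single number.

Pre-movement form: Ayaan must examine what.
'what' is the direct object of 'examine'. Wh-movement fronts it, leaving a gap right after 'examine':
Elena could not recall what Ayaan must examine ___.
'examine' is word 8.

8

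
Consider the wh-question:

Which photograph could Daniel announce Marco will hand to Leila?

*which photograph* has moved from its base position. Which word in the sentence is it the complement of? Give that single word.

Before movement: Daniel could announce Marco will hand which photograph to Leila.
'which photograph' functions as the direct object of 'hand'. Fronting leaves a gap immediately after 'hand':
Which photograph could Daniel announce Marco will hand ___ to Leila?

hand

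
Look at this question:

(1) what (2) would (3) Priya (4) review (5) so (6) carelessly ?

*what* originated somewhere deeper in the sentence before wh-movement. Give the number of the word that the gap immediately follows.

Pre-movement form: Priya would review what so carelessly.
'what' functions as the direct object of 'review'. Fronting leaves a gap immediately after 'review':
What would Priya review ___ so carelessly?
'review' is word 4.

4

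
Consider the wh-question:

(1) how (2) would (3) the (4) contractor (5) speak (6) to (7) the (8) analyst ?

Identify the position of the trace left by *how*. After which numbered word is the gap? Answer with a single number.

Before movement: The contractor would speak to the analyst how.
The filler 'how' is interpreted as the manner adjunct. Wh-movement fronts it, leaving a gap right after 'analyst':
How would the contractor speak to the analyst ___?
'analyst' is word 8.

8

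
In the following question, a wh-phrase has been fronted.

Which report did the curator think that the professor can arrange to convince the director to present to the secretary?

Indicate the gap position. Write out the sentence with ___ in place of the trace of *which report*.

Which report did the curator think that the professor can arrange to convince the director to present ___ to the secretary?

Before movement: The curator did think that the professor can arrange to convince the director to present which report to the secretary.
'which report' is the direct object of 'present'. The gap is right after 'present'.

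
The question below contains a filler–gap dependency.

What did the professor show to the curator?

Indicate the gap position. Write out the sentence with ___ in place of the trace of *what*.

What did the professor show ___ to the curator?

Pre-movement form: The professor did show what to the curator.
The filler 'what' is interpreted as the direct object of 'show'. The gap is right after 'show'.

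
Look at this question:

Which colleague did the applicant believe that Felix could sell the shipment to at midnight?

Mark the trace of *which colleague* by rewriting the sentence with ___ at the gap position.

Underlying clause: The applicant did believe that Felix could sell the shipment to which colleague at midnight.
'which colleague' functions as the object of the preposition 'to' (recipient of 'sell'). The gap is right after 'to'.

Which colleague did the applicant believe that Felix could sell the shipment to ___ at midnight?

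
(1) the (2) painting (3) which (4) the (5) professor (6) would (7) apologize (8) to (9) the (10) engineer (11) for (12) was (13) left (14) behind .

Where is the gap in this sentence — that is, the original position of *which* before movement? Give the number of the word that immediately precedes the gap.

11

The filler 'which' is interpreted as the object of the preposition 'for'. It moves to the left edge, and the trace sits right after 'for':
The painting which the professor would apologize to the engineer for ___ was left behind.
'for' is word 11.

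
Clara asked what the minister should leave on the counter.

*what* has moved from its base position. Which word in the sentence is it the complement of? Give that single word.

Pre-movement form: The minister should leave what on the counter.
The filler 'what' is interpreted as the direct object of 'leave'. Fronting leaves a gap immediately after 'leave':
Clara asked what the minister should leave ___ on the counter.

leave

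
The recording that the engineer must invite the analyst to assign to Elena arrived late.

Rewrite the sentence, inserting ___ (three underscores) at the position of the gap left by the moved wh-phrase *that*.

The recording that the engineer must invite the analyst to assign ___ to Elena arrived late.

The filler 'that' is interpreted as the direct object of 'assign'. The gap is right after 'assign'.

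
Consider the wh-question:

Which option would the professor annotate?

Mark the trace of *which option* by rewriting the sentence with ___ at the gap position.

Which option would the professor annotate ___?

Pre-movement form: The professor would annotate which option.
The filler 'which option' is interpreted as the direct object of 'annotate'. The gap is right after 'annotate'.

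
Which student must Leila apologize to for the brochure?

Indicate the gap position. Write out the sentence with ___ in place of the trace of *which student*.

Which student must Leila apologize to ___ for the brochure?

Before movement: Leila must apologize to which student for the brochure.
'which student' is the object of the preposition 'to'. The gap is right after 'to'.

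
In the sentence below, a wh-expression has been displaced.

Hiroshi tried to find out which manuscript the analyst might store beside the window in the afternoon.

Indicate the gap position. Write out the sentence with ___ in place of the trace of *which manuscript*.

Underlying clause: The analyst might store which manuscript beside the window in the afternoon.
'which manuscript' functions as the direct object of 'store'. The gap is right after 'store'.

Hiroshi tried to find out which manuscript the analyst might store ___ beside the window in the afternoon.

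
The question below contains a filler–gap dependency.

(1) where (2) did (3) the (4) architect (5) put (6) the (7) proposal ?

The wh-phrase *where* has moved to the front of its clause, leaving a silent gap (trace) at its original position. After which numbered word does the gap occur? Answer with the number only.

7

Pre-movement form: The architect did put the proposal where.
'where' is the locative complement of 'put'. Fronting leaves a gap immediately after 'proposal':
Where did the architect put the proposal ___?
'proposal' is word 7.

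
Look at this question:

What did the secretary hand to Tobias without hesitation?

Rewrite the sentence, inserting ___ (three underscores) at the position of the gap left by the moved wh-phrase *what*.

What did the secretary hand ___ to Tobias without hesitation?

In situ: The secretary did hand what to Tobias without hesitation.
'what' functions as the direct object of 'hand'. The gap is right after 'hand'.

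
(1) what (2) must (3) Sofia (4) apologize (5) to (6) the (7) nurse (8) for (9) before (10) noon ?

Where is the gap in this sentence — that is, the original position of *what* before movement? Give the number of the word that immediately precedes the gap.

8

In situ: Sofia must apologize to the nurse for what before noon.
'what' functions as the object of the preposition 'for'. Fronting leaves a gap immediately after 'for':
What must Sofia apologize to the nurse for ___ before noon?
'for' is word 8.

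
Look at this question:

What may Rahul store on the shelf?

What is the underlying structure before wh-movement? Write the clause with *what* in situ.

Rahul may store what on the shelf.

'what' is the direct object of 'store'. Wh-movement fronts it, leaving a gap right after 'store':
What may Rahul store ___ on the shelf?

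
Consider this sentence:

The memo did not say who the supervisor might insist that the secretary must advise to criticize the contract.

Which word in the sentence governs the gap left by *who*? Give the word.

Before movement: The supervisor might insist that the secretary must advise who to criticize the contract.
'who' functions as the direct object of 'advise'. Wh-movement fronts it, leaving a gap right after 'advise':
The memo did not say who the supervisor might insist that the secretary must advise ___ to criticize the contract.

advise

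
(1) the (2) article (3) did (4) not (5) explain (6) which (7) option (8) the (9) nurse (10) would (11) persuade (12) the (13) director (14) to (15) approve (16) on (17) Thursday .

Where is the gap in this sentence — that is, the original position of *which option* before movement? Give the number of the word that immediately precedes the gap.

In situ: The nurse would persuade the director to approve which option on Thursday.
The filler 'which option' is interpreted as the direct object of 'approve'. Wh-movement fronts it, leaving a gap right after 'approve':
The article did not explain which option the nurse would persuade the director to approve ___ on Thursday.
'approve' is word 15.

15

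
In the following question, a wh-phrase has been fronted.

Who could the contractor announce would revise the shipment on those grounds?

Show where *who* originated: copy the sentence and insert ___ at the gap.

Who could the contractor announce ___ would revise the shipment on those grounds?

Underlying clause: The contractor could announce who would revise the shipment on those grounds.
'who' is the subject of the clause embedded under 'announce'. The gap is right after 'announce'.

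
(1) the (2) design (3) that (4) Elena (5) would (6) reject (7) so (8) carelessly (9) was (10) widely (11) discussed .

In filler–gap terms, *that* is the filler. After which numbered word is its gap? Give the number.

'that' is the direct object of 'reject'. Wh-movement fronts it, leaving a gap right after 'reject':
The design that Elena would reject ___ so carelessly was widely discussed.
'reject' is word 6.

6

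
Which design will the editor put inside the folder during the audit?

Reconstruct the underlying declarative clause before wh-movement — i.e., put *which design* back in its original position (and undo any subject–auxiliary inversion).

The editor will put which design inside the folder during the audit.

'which design' functions as the direct object of 'put'. Fronting leaves a gap immediately after 'put':
Which design will the editor put ___ inside the folder during the audit?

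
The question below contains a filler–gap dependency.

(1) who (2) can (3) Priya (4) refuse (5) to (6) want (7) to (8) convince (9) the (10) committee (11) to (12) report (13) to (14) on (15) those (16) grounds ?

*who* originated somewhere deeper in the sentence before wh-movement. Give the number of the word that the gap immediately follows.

13

In situ: Priya can refuse to want to convince the committee to report to who on those grounds.
The filler 'who' is interpreted as the object of the preposition 'to'. It moves to the left edge, and the trace sits right after 'to':
Who can Priya refuse to want to convince the committee to report to ___ on those grounds?
'to' is word 13.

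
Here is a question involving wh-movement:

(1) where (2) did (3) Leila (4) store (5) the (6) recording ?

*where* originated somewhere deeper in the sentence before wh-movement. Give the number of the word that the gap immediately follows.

Before movement: Leila did store the recording where.
'where' functions as the locative complement of 'store'. It moves to the left edge, and the trace sits right after 'recording':
Where did Leila store the recording ___?
'recording' is word 6.

6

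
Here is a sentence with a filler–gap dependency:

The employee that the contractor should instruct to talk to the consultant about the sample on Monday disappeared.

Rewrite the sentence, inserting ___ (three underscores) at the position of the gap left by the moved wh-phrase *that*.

The employee that the contractor should instruct ___ to talk to the consultant about the sample on Monday disappeared.

The filler 'that' is interpreted as the direct object of 'instruct'. The gap is right after 'instruct'.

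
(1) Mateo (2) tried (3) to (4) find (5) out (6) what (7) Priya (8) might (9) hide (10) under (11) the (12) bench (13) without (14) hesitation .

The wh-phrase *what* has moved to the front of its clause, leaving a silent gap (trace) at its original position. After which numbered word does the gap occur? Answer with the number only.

9

In situ: Priya might hide what under the bench without hesitation.
'what' is the direct object of 'hide'. Fronting leaves a gap immediately after 'hide':
Mateo tried to find out what Priya might hide ___ under the bench without hesitation.
'hide' is word 9.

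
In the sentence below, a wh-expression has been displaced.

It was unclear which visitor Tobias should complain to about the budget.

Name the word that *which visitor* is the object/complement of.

In situ: Tobias should complain to which visitor about the budget.
'which visitor' is the object of the preposition 'to'. Wh-movement fronts it, leaving a gap right after 'to':
It was unclear which visitor Tobias should complain to ___ about the budget.

to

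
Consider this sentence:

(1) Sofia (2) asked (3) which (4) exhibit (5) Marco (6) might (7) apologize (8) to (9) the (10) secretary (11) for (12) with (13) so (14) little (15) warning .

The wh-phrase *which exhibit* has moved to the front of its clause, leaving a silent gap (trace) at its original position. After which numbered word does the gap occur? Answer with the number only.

In situ: Marco might apologize to the secretary for which exhibit with so little warning.
The filler 'which exhibit' is interpreted as the object of the preposition 'for'. Wh-movement fronts it, leaving a gap right after 'for':
Sofia asked which exhibit Marco might apologize to the secretary for ___ with so little warning.
'for' is word 11.

11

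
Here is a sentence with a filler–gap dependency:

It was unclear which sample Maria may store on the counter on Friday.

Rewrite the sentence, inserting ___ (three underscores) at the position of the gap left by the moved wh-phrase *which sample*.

It was unclear which sample Maria may store ___ on the counter on Friday.

Underlying clause: Maria may store which sample on the counter on Friday.
'which sample' is the direct object of 'store'. The gap is right after 'store'.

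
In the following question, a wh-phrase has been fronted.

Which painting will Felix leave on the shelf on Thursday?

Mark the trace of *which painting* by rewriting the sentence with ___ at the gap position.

In situ: Felix will leave which painting on the shelf on Thursday.
The filler 'which painting' is interpreted as the direct object of 'leave'. The gap is right after 'leave'.

Which painting will Felix leave ___ on the shelf on Thursday?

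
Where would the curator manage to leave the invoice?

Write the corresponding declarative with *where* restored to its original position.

The curator would manage to leave the invoice where.

'where' is the locative complement of 'leave'. It moves to the left edge, and the trace sits right after 'invoice':
Where would the curator manage to leave the invoice ___?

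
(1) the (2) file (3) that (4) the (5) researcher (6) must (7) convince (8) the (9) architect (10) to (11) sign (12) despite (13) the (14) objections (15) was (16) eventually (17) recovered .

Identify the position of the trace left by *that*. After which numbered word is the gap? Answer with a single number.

11

'that' is the direct object of 'sign'. Wh-movement fronts it, leaving a gap right after 'sign':
The file that the researcher must convince the architect to sign ___ despite the objections was eventually recovered.
'sign' is word 11.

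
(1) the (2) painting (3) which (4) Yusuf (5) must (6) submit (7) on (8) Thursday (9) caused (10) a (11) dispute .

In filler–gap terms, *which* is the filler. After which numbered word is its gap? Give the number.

6

'which' is the direct object of 'submit'. It moves to the left edge, and the trace sits right after 'submit':
The painting which Yusuf must submit ___ on Thursday caused a dispute.
'submit' is word 6.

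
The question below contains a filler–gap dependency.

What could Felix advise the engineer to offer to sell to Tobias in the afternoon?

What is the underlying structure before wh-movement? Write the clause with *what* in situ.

Felix could advise the engineer to offer to sell what to Tobias in the afternoon.

The filler 'what' is interpreted as the direct object of 'sell'. It moves to the left edge, and the trace sits right after 'sell':
What could Felix advise the engineer to offer to sell ___ to Tobias in the afternoon?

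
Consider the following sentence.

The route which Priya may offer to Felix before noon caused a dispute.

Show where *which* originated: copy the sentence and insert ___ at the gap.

'which' functions as the direct object of 'offer'. The gap is right after 'offer'.

The route which Priya may offer ___ to Felix before noon caused a dispute.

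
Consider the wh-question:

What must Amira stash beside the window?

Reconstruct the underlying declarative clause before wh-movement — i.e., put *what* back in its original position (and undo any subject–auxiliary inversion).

Amira must stash what beside the window.

'what' functions as the direct object of 'stash'. Wh-movement fronts it, leaving a gap right after 'stash':
What must Amira stash ___ beside the window?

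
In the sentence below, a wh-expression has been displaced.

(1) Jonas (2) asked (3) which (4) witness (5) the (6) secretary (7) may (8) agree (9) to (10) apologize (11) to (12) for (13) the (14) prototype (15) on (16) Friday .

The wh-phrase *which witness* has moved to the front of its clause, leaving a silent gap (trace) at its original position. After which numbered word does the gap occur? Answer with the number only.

Pre-movement form: The secretary may agree to apologize to which witness for the prototype on Friday.
'which witness' is the object of the preposition 'to'. It moves to the left edge, and the trace sits right after 'to':
Jonas asked which witness the secretary may agree to apologize to ___ for the prototype on Friday.
'to' is word 11.

11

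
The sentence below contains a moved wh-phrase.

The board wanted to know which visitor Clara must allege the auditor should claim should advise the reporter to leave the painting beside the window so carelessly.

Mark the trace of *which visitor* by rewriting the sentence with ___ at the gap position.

The board wanted to know which visitor Clara must allege the auditor should claim ___ should advise the reporter to leave the painting beside the window so carelessly.

Before movement: Clara must allege the auditor should claim which visitor should advise the reporter to leave the painting beside the window so carelessly.
The filler 'which visitor' is interpreted as the subject of the clause embedded under 'claim'. The gap is right after 'claim'.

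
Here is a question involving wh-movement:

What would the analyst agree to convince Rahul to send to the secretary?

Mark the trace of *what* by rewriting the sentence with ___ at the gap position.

Before movement: The analyst would agree to convince Rahul to send what to the secretary.
'what' is the direct object of 'send'. The gap is right after 'send'.

What would the analyst agree to convince Rahul to send ___ to the secretary?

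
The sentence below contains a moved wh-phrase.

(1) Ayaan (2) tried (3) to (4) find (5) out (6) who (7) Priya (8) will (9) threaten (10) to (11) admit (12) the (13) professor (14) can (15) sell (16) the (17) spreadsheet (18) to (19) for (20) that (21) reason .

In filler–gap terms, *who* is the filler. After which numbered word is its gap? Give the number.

Before movement: Priya will threaten to admit the professor can sell the spreadsheet to who for that reason.
The filler 'who' is interpreted as the object of the preposition 'to' (recipient of 'sell'). Wh-movement fronts it, leaving a gap right after 'to':
Ayaan tried to find out who Priya will threaten to admit the professor can sell the spreadsheet to ___ for that reason.
'to' is word 18.

18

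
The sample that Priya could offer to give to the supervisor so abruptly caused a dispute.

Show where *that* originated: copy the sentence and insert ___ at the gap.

The sample that Priya could offer to give ___ to the supervisor so abruptly caused a dispute.

'that' is the direct object of 'give'. The gap is right after 'give'.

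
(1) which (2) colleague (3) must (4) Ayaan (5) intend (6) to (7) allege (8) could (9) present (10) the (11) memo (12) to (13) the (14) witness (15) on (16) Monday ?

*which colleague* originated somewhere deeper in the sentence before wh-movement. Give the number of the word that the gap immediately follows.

7

Pre-movement form: Ayaan must intend to allege which colleague could present the memo to the witness on Monday.
'which colleague' is the subject of the clause embedded under 'allege'. Wh-movement fronts it, leaving a gap right after 'allege':
Which colleague must Ayaan intend to allege ___ could present the memo to the witness on Monday?
'allege' is word 7.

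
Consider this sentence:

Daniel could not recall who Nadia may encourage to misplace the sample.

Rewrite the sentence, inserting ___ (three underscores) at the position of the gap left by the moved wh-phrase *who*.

Daniel could not recall who Nadia may encourage ___ to misplace the sample.

Pre-movement form: Nadia may encourage who to misplace the sample.
'who' is the direct object of 'encourage'. The gap is right after 'encourage'.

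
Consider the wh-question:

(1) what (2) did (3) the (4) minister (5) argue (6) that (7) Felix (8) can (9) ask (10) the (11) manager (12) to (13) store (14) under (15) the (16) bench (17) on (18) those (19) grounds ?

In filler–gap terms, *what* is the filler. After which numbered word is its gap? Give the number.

Before movement: The minister did argue that Felix can ask the manager to store what under the bench on those grounds.
The filler 'what' is interpreted as the direct object of 'store'. It moves to the left edge, and the trace sits right after 'store':
What did the minister argue that Felix can ask the manager to store ___ under the bench on those grounds?
'store' is word 13.

13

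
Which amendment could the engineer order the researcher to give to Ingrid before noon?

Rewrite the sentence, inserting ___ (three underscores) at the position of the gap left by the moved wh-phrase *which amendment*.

Underlying clause: The engineer could order the researcher to give which amendment to Ingrid before noon.
'which amendment' functions as the direct object of 'give'. The gap is right after 'give'.

Which amendment could the engineer order the researcher to give ___ to Ingrid before noon?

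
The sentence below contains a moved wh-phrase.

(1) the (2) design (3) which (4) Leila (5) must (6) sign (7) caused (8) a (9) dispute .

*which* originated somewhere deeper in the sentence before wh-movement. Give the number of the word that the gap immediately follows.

The filler 'which' is interpreted as the direct object of 'sign'. Fronting leaves a gap immediately after 'sign':
The design which Leila must sign ___ caused a dispute.
'sign' is word 6.

6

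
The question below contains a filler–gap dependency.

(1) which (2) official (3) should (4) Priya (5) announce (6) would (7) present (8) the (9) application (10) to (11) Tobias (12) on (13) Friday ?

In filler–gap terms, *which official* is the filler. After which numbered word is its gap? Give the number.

Before movement: Priya should announce which official would present the application to Tobias on Friday.
'which official' is the subject of the clause embedded under 'announce'. Fronting leaves a gap immediately after 'announce':
Which official should Priya announce ___ would present the application to Tobias on Friday?
'announce' is word 5.

5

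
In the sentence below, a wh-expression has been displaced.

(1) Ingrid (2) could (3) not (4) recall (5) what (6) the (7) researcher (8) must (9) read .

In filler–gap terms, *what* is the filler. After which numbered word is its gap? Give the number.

9

Pre-movement form: The researcher must read what.
'what' is the direct object of 'read'. It moves to the left edge, and the trace sits right after 'read':
Ingrid could not recall what the researcher must read ___.
'read' is word 9.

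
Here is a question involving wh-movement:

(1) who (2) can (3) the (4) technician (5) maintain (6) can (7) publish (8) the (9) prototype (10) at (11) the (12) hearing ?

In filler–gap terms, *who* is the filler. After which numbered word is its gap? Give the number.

5

Pre-movement form: The technician can maintain who can publish the prototype at the hearing.
The filler 'who' is interpreted as the subject of the clause embedded under 'maintain'. Wh-movement fronts it, leaving a gap right after 'maintain':
Who can the technician maintain ___ can publish the prototype at the hearing?
'maintain' is word 5.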